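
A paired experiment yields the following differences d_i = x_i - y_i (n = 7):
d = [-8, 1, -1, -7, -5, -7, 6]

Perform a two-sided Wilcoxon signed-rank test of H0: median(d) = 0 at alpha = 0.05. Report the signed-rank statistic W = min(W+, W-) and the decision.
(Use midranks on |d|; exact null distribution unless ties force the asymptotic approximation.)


Step 1: Drop any zero differences (none here) and take |d_i|.
|d| = [8, 1, 1, 7, 5, 7, 6]
Step 2: Midrank |d_i| (ties get averaged ranks).
ranks: |8|->7, |1|->1.5, |1|->1.5, |7|->5.5, |5|->3, |7|->5.5, |6|->4
Step 3: Attach original signs; sum ranks with positive sign and with negative sign.
W+ = 1.5 + 4 = 5.5
W- = 7 + 1.5 + 5.5 + 3 + 5.5 = 22.5
(Check: W+ + W- = 28 should equal n(n+1)/2 = 28.)
Step 4: Test statistic W = min(W+, W-) = 5.5.
Step 5: Ties in |d|, so use the tie-corrected normal approximation.
        E[W] = n(n+1)/4 = 7*8/4 = 14.
        Tie groups: |d|=1 (t=2), |d|=7 (t=2); sum(t^3 - t) = 12.
        Var[W] = n(n+1)(2n+1)/24 - sum(t^3-t)/48 = 840/24 - 12/48 = 34.75.
        z = (W - E[W]) / sqrt(Var[W]) = (5.5 - 14) / 5.8949 = -1.4419.
        Two-sided p = 2*Phi(z) = 0.149325.
Step 6: alpha = 0.05. fail to reject H0.

W+ = 5.5, W- = 22.5, W = min = 5.5, p = 0.149325, fail to reject H0.


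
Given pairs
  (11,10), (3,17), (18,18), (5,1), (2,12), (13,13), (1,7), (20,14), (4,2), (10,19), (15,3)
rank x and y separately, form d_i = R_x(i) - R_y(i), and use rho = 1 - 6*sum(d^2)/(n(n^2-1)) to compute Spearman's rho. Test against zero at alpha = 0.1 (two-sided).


Step 1: Rank x and y separately (midranks; no ties here).
rank(x): 11->7, 3->3, 18->10, 5->5, 2->2, 13->8, 1->1, 20->11, 4->4, 10->6, 15->9
rank(y): 10->5, 17->9, 18->10, 1->1, 12->6, 13->7, 7->4, 14->8, 2->2, 19->11, 3->3
Step 2: d_i = R_x(i) - R_y(i); compute d_i^2.
  (7-5)^2=4, (3-9)^2=36, (10-10)^2=0, (5-1)^2=16, (2-6)^2=16, (8-7)^2=1, (1-4)^2=9, (11-8)^2=9, (4-2)^2=4, (6-11)^2=25, (9-3)^2=36
sum(d^2) = 156.
Step 3: rho = 1 - 6*156 / (11*(11^2 - 1)) = 1 - 936/1320 = 0.290909.
Step 4: Under H0, t = rho * sqrt((n-2)/(1-rho^2)) = 0.9122 ~ t(9).
Step 5: Two-sided p-value from the t-distribution with 9 df = 0.385457.
Step 6: alpha = 0.1. fail to reject H0.

rho = 0.2909, p = 0.385457, fail to reject H0 at alpha = 0.1.


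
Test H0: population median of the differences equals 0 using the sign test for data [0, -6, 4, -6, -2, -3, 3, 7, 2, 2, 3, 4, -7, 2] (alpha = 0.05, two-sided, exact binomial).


Step 1: Discard zero differences. Original n = 14; n_eff = number of nonzero differences = 13.
Nonzero differences (with sign): -6, +4, -6, -2, -3, +3, +7, +2, +2, +3, +4, -7, +2
Step 2: Count signs: positive = 8, negative = 5.
Step 3: Under H0: P(positive) = 0.5, so the number of positives S ~ Bin(13, 0.5).
Step 4: Two-sided exact p-value = sum of Bin(13,0.5) probabilities at or below the observed probability = 0.581055.
Step 5: alpha = 0.05. fail to reject H0.

n_eff = 13, pos = 8, neg = 5, p = 0.581055, fail to reject H0.


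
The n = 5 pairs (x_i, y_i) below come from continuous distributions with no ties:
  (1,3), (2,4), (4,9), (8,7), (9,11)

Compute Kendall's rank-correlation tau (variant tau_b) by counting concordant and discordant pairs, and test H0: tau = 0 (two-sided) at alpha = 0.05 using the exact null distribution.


Step 1: Enumerate the 10 unordered pairs (i,j) with i<j and classify each by sign(x_j-x_i) * sign(y_j-y_i).
  (1,2):dx=+1,dy=+1->C; (1,3):dx=+3,dy=+6->C; (1,4):dx=+7,dy=+4->C; (1,5):dx=+8,dy=+8->C
  (2,3):dx=+2,dy=+5->C; (2,4):dx=+6,dy=+3->C; (2,5):dx=+7,dy=+7->C; (3,4):dx=+4,dy=-2->D
  (3,5):dx=+5,dy=+2->C; (4,5):dx=+1,dy=+4->C
Step 2: C = 9, D = 1, total pairs = 10.
Step 3: tau = (C - D)/(n(n-1)/2) = (9 - 1)/10 = 0.800000.
Step 4: Exact two-sided p-value (enumerate n! = 120 permutations of y under H0): p = 0.083333.
Step 5: alpha = 0.05. fail to reject H0.

tau_b = 0.8000 (C=9, D=1), p = 0.083333, fail to reject H0.


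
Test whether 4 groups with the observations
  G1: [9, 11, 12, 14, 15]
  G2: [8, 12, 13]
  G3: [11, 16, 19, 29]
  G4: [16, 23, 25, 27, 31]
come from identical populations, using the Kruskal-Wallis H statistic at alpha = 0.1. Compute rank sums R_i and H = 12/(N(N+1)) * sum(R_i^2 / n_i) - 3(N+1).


Step 1: Combine all N = 17 observations and assign midranks.
sorted (value, group, rank): (8,G2,1), (9,G1,2), (11,G1,3.5), (11,G3,3.5), (12,G1,5.5), (12,G2,5.5), (13,G2,7), (14,G1,8), (15,G1,9), (16,G3,10.5), (16,G4,10.5), (19,G3,12), (23,G4,13), (25,G4,14), (27,G4,15), (29,G3,16), (31,G4,17)
Step 2: Sum ranks within each group.
R_1 = 28 (n_1 = 5)
R_2 = 13.5 (n_2 = 3)
R_3 = 42 (n_3 = 4)
R_4 = 69.5 (n_4 = 5)
Step 3: H = 12/(N(N+1)) * sum(R_i^2/n_i) - 3(N+1)
     = 12/(17*18) * (28^2/5 + 13.5^2/3 + 42^2/4 + 69.5^2/5) - 3*18
     = 0.039216 * 1624.6 - 54
     = 9.709804.
Step 4: Ties present; correction factor C = 1 - 18/(17^3 - 17) = 0.996324. Corrected H = 9.709804 / 0.996324 = 9.745633.
Step 5: Under H0, H ~ chi^2(3); p-value = 0.020857.
Step 6: alpha = 0.1. reject H0.

H = 9.7456, df = 3, p = 0.020857, reject H0.


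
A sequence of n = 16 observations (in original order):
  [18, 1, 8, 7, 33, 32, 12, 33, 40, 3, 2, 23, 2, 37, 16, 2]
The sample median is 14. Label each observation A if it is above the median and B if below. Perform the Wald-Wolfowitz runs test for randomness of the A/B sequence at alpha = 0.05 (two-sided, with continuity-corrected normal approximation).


Step 1: Compute median = 14; label A = above, B = below.
Labels in order: ABBBAABAABBABAAB  (n_A = 8, n_B = 8)
Step 2: Count runs R = 10.
Step 3: Under H0 (random ordering), E[R] = 2*n_A*n_B/(n_A+n_B) + 1 = 2*8*8/16 + 1 = 9.0000.
        Var[R] = 2*n_A*n_B*(2*n_A*n_B - n_A - n_B) / ((n_A+n_B)^2 * (n_A+n_B-1)) = 14336/3840 = 3.7333.
        SD[R] = 1.9322.
Step 4: Continuity-corrected z = (R - 0.5 - E[R]) / SD[R] = (10 - 0.5 - 9.0000) / 1.9322 = 0.2588.
Step 5: Two-sided p-value via normal approximation = 2*(1 - Phi(|z|)) = 0.795809.
Step 6: alpha = 0.05. fail to reject H0.

R = 10, z = 0.2588, p = 0.795809, fail to reject H0.


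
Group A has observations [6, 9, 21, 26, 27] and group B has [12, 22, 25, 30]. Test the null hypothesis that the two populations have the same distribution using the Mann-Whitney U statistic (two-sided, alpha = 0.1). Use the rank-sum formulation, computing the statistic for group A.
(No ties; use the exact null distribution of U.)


Step 1: Combine and sort all 9 observations; assign midranks.
sorted (value, group): (6,X), (9,X), (12,Y), (21,X), (22,Y), (25,Y), (26,X), (27,X), (30,Y)
ranks: 6->1, 9->2, 12->3, 21->4, 22->5, 25->6, 26->7, 27->8, 30->9
Step 2: Rank sum for X: R1 = 1 + 2 + 4 + 7 + 8 = 22.
Step 3: U_X = R1 - n1(n1+1)/2 = 22 - 5*6/2 = 22 - 15 = 7.
       U_Y = n1*n2 - U_X = 20 - 7 = 13.
Step 4: No ties, so the exact null distribution of U (based on enumerating the C(9,5) = 126 equally likely rank assignments) gives the two-sided p-value.
Step 5: p-value = 0.555556; compare to alpha = 0.1. fail to reject H0.

U_X = 7, p = 0.555556, fail to reject H0 at alpha = 0.1.


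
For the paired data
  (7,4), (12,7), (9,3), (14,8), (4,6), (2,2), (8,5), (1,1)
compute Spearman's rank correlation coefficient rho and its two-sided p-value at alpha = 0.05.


Step 1: Rank x and y separately (midranks; no ties here).
rank(x): 7->4, 12->7, 9->6, 14->8, 4->3, 2->2, 8->5, 1->1
rank(y): 4->4, 7->7, 3->3, 8->8, 6->6, 2->2, 5->5, 1->1
Step 2: d_i = R_x(i) - R_y(i); compute d_i^2.
  (4-4)^2=0, (7-7)^2=0, (6-3)^2=9, (8-8)^2=0, (3-6)^2=9, (2-2)^2=0, (5-5)^2=0, (1-1)^2=0
sum(d^2) = 18.
Step 3: rho = 1 - 6*18 / (8*(8^2 - 1)) = 1 - 108/504 = 0.785714.
Step 4: Under H0, t = rho * sqrt((n-2)/(1-rho^2)) = 3.1113 ~ t(6).
Step 5: Two-sided p-value from the t-distribution with 6 df = 0.020815.
Step 6: alpha = 0.05. reject H0.

rho = 0.7857, p = 0.020815, reject H0 at alpha = 0.05.


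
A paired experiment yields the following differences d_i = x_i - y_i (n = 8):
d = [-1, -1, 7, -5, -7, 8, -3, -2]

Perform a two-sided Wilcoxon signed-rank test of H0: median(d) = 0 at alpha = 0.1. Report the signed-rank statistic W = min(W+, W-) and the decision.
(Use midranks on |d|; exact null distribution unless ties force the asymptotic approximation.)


Step 1: Drop any zero differences (none here) and take |d_i|.
|d| = [1, 1, 7, 5, 7, 8, 3, 2]
Step 2: Midrank |d_i| (ties get averaged ranks).
ranks: |1|->1.5, |1|->1.5, |7|->6.5, |5|->5, |7|->6.5, |8|->8, |3|->4, |2|->3
Step 3: Attach original signs; sum ranks with positive sign and with negative sign.
W+ = 6.5 + 8 = 14.5
W- = 1.5 + 1.5 + 5 + 6.5 + 4 + 3 = 21.5
(Check: W+ + W- = 36 should equal n(n+1)/2 = 36.)
Step 4: Test statistic W = min(W+, W-) = 14.5.
Step 5: Ties in |d|, so use the tie-corrected normal approximation.
        E[W] = n(n+1)/4 = 8*9/4 = 18.
        Tie groups: |d|=1 (t=2), |d|=7 (t=2); sum(t^3 - t) = 12.
        Var[W] = n(n+1)(2n+1)/24 - sum(t^3-t)/48 = 1224/24 - 12/48 = 50.75.
        z = (W - E[W]) / sqrt(Var[W]) = (14.5 - 18) / 7.1239 = -0.4913.
        Two-sided p = 2*Phi(z) = 0.623212.
Step 6: alpha = 0.1. fail to reject H0.

W+ = 14.5, W- = 21.5, W = min = 14.5, p = 0.623212, fail to reject H0.


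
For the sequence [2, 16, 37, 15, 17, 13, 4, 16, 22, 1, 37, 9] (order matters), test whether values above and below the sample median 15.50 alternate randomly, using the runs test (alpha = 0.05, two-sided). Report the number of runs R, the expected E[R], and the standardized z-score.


Step 1: Compute median = 15.50; label A = above, B = below.
Labels in order: BAABABBAABAB  (n_A = 6, n_B = 6)
Step 2: Count runs R = 9.
Step 3: Under H0 (random ordering), E[R] = 2*n_A*n_B/(n_A+n_B) + 1 = 2*6*6/12 + 1 = 7.0000.
        Var[R] = 2*n_A*n_B*(2*n_A*n_B - n_A - n_B) / ((n_A+n_B)^2 * (n_A+n_B-1)) = 4320/1584 = 2.7273.
        SD[R] = 1.6514.
Step 4: Continuity-corrected z = (R - 0.5 - E[R]) / SD[R] = (9 - 0.5 - 7.0000) / 1.6514 = 0.9083.
Step 5: Two-sided p-value via normal approximation = 2*(1 - Phi(|z|)) = 0.363722.
Step 6: alpha = 0.05. fail to reject H0.

R = 9, z = 0.9083, p = 0.363722, fail to reject H0.


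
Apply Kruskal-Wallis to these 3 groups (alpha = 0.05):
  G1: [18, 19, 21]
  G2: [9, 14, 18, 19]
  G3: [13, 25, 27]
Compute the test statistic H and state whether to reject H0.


Step 1: Combine all N = 10 observations and assign midranks.
sorted (value, group, rank): (9,G2,1), (13,G3,2), (14,G2,3), (18,G1,4.5), (18,G2,4.5), (19,G1,6.5), (19,G2,6.5), (21,G1,8), (25,G3,9), (27,G3,10)
Step 2: Sum ranks within each group.
R_1 = 19 (n_1 = 3)
R_2 = 15 (n_2 = 4)
R_3 = 21 (n_3 = 3)
Step 3: H = 12/(N(N+1)) * sum(R_i^2/n_i) - 3(N+1)
     = 12/(10*11) * (19^2/3 + 15^2/4 + 21^2/3) - 3*11
     = 0.109091 * 323.583 - 33
     = 2.300000.
Step 4: Ties present; correction factor C = 1 - 12/(10^3 - 10) = 0.987879. Corrected H = 2.300000 / 0.987879 = 2.328221.
Step 5: Under H0, H ~ chi^2(2); p-value = 0.312200.
Step 6: alpha = 0.05. fail to reject H0.

H = 2.3282, df = 2, p = 0.312200, fail to reject H0.


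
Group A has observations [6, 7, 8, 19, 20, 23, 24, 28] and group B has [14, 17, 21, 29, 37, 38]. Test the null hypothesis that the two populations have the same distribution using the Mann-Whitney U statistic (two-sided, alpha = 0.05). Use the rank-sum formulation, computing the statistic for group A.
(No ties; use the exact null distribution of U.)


Step 1: Combine and sort all 14 observations; assign midranks.
sorted (value, group): (6,X), (7,X), (8,X), (14,Y), (17,Y), (19,X), (20,X), (21,Y), (23,X), (24,X), (28,X), (29,Y), (37,Y), (38,Y)
ranks: 6->1, 7->2, 8->3, 14->4, 17->5, 19->6, 20->7, 21->8, 23->9, 24->10, 28->11, 29->12, 37->13, 38->14
Step 2: Rank sum for X: R1 = 1 + 2 + 3 + 6 + 7 + 9 + 10 + 11 = 49.
Step 3: U_X = R1 - n1(n1+1)/2 = 49 - 8*9/2 = 49 - 36 = 13.
       U_Y = n1*n2 - U_X = 48 - 13 = 35.
Step 4: No ties, so the exact null distribution of U (based on enumerating the C(14,8) = 3003 equally likely rank assignments) gives the two-sided p-value.
Step 5: p-value = 0.181152; compare to alpha = 0.05. fail to reject H0.

U_X = 13, p = 0.181152, fail to reject H0 at alpha = 0.05.


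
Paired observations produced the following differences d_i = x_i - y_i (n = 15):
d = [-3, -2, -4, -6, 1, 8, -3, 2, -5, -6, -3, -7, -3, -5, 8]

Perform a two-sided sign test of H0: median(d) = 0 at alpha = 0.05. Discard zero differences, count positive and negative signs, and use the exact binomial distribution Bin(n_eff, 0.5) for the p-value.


Step 1: Discard zero differences. Original n = 15; n_eff = number of nonzero differences = 15.
Nonzero differences (with sign): -3, -2, -4, -6, +1, +8, -3, +2, -5, -6, -3, -7, -3, -5, +8
Step 2: Count signs: positive = 4, negative = 11.
Step 3: Under H0: P(positive) = 0.5, so the number of positives S ~ Bin(15, 0.5).
Step 4: Two-sided exact p-value = sum of Bin(15,0.5) probabilities at or below the observed probability = 0.118469.
Step 5: alpha = 0.05. fail to reject H0.

n_eff = 15, pos = 4, neg = 11, p = 0.118469, fail to reject H0.


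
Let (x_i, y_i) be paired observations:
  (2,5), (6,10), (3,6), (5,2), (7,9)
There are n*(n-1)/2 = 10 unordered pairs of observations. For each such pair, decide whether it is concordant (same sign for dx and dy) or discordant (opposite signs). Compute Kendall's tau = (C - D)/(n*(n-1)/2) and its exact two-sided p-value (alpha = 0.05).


Step 1: Enumerate the 10 unordered pairs (i,j) with i<j and classify each by sign(x_j-x_i) * sign(y_j-y_i).
  (1,2):dx=+4,dy=+5->C; (1,3):dx=+1,dy=+1->C; (1,4):dx=+3,dy=-3->D; (1,5):dx=+5,dy=+4->C
  (2,3):dx=-3,dy=-4->C; (2,4):dx=-1,dy=-8->C; (2,5):dx=+1,dy=-1->D; (3,4):dx=+2,dy=-4->D
  (3,5):dx=+4,dy=+3->C; (4,5):dx=+2,dy=+7->C
Step 2: C = 7, D = 3, total pairs = 10.
Step 3: tau = (C - D)/(n(n-1)/2) = (7 - 3)/10 = 0.400000.
Step 4: Exact two-sided p-value (enumerate n! = 120 permutations of y under H0): p = 0.483333.
Step 5: alpha = 0.05. fail to reject H0.

tau_b = 0.4000 (C=7, D=3), p = 0.483333, fail to reject H0.


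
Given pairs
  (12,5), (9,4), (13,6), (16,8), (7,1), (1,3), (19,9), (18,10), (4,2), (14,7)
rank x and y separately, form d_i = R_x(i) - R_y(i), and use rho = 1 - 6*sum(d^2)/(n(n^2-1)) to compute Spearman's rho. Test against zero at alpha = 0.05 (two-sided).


Step 1: Rank x and y separately (midranks; no ties here).
rank(x): 12->5, 9->4, 13->6, 16->8, 7->3, 1->1, 19->10, 18->9, 4->2, 14->7
rank(y): 5->5, 4->4, 6->6, 8->8, 1->1, 3->3, 9->9, 10->10, 2->2, 7->7
Step 2: d_i = R_x(i) - R_y(i); compute d_i^2.
  (5-5)^2=0, (4-4)^2=0, (6-6)^2=0, (8-8)^2=0, (3-1)^2=4, (1-3)^2=4, (10-9)^2=1, (9-10)^2=1, (2-2)^2=0, (7-7)^2=0
sum(d^2) = 10.
Step 3: rho = 1 - 6*10 / (10*(10^2 - 1)) = 1 - 60/990 = 0.939394.
Step 4: Under H0, t = rho * sqrt((n-2)/(1-rho^2)) = 7.7500 ~ t(8).
Step 5: Two-sided p-value from the t-distribution with 8 df = 0.000055.
Step 6: alpha = 0.05. reject H0.

rho = 0.9394, p = 0.000055, reject H0 at alpha = 0.05.


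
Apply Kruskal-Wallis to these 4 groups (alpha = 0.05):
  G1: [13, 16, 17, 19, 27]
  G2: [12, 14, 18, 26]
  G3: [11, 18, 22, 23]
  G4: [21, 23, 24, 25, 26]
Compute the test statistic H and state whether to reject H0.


Step 1: Combine all N = 18 observations and assign midranks.
sorted (value, group, rank): (11,G3,1), (12,G2,2), (13,G1,3), (14,G2,4), (16,G1,5), (17,G1,6), (18,G2,7.5), (18,G3,7.5), (19,G1,9), (21,G4,10), (22,G3,11), (23,G3,12.5), (23,G4,12.5), (24,G4,14), (25,G4,15), (26,G2,16.5), (26,G4,16.5), (27,G1,18)
Step 2: Sum ranks within each group.
R_1 = 41 (n_1 = 5)
R_2 = 30 (n_2 = 4)
R_3 = 32 (n_3 = 4)
R_4 = 68 (n_4 = 5)
Step 3: H = 12/(N(N+1)) * sum(R_i^2/n_i) - 3(N+1)
     = 12/(18*19) * (41^2/5 + 30^2/4 + 32^2/4 + 68^2/5) - 3*19
     = 0.035088 * 1742 - 57
     = 4.122807.
Step 4: Ties present; correction factor C = 1 - 18/(18^3 - 18) = 0.996904. Corrected H = 4.122807 / 0.996904 = 4.135611.
Step 5: Under H0, H ~ chi^2(3); p-value = 0.247188.
Step 6: alpha = 0.05. fail to reject H0.

H = 4.1356, df = 3, p = 0.247188, fail to reject H0.


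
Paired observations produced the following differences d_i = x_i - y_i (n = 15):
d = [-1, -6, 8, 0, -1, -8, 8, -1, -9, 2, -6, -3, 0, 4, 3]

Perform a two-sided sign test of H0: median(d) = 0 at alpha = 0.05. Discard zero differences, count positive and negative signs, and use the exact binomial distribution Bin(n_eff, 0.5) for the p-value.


Step 1: Discard zero differences. Original n = 15; n_eff = number of nonzero differences = 13.
Nonzero differences (with sign): -1, -6, +8, -1, -8, +8, -1, -9, +2, -6, -3, +4, +3
Step 2: Count signs: positive = 5, negative = 8.
Step 3: Under H0: P(positive) = 0.5, so the number of positives S ~ Bin(13, 0.5).
Step 4: Two-sided exact p-value = sum of Bin(13,0.5) probabilities at or below the observed probability = 0.581055.
Step 5: alpha = 0.05. fail to reject H0.

n_eff = 13, pos = 5, neg = 8, p = 0.581055, fail to reject H0.


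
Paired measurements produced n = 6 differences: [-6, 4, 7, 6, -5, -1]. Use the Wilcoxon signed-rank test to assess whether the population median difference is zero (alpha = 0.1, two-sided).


Step 1: Drop any zero differences (none here) and take |d_i|.
|d| = [6, 4, 7, 6, 5, 1]
Step 2: Midrank |d_i| (ties get averaged ranks).
ranks: |6|->4.5, |4|->2, |7|->6, |6|->4.5, |5|->3, |1|->1
Step 3: Attach original signs; sum ranks with positive sign and with negative sign.
W+ = 2 + 6 + 4.5 = 12.5
W- = 4.5 + 3 + 1 = 8.5
(Check: W+ + W- = 21 should equal n(n+1)/2 = 21.)
Step 4: Test statistic W = min(W+, W-) = 8.5.
Step 5: Ties in |d|, so use the tie-corrected normal approximation.
        E[W] = n(n+1)/4 = 6*7/4 = 10.5.
        Tie groups: |d|=6 (t=2); sum(t^3 - t) = 6.
        Var[W] = n(n+1)(2n+1)/24 - sum(t^3-t)/48 = 546/24 - 6/48 = 22.625.
        z = (W - E[W]) / sqrt(Var[W]) = (8.5 - 10.5) / 4.7566 = -0.4205.
        Two-sided p = 2*Phi(z) = 0.674142.
Step 6: alpha = 0.1. fail to reject H0.

W+ = 12.5, W- = 8.5, W = min = 8.5, p = 0.674142, fail to reject H0.


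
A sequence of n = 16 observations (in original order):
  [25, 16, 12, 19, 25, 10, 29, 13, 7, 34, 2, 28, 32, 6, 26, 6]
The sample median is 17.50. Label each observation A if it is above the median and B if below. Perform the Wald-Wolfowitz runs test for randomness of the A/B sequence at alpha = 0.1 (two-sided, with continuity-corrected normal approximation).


Step 1: Compute median = 17.50; label A = above, B = below.
Labels in order: ABBAABABBABAABAB  (n_A = 8, n_B = 8)
Step 2: Count runs R = 12.
Step 3: Under H0 (random ordering), E[R] = 2*n_A*n_B/(n_A+n_B) + 1 = 2*8*8/16 + 1 = 9.0000.
        Var[R] = 2*n_A*n_B*(2*n_A*n_B - n_A - n_B) / ((n_A+n_B)^2 * (n_A+n_B-1)) = 14336/3840 = 3.7333.
        SD[R] = 1.9322.
Step 4: Continuity-corrected z = (R - 0.5 - E[R]) / SD[R] = (12 - 0.5 - 9.0000) / 1.9322 = 1.2939.
Step 5: Two-sided p-value via normal approximation = 2*(1 - Phi(|z|)) = 0.195709.
Step 6: alpha = 0.1. fail to reject H0.

R = 12, z = 1.2939, p = 0.195709, fail to reject H0.


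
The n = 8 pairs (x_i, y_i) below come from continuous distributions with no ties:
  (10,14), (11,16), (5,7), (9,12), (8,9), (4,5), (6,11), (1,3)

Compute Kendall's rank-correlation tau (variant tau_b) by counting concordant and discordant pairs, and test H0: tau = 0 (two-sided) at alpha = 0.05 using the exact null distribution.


Step 1: Enumerate the 28 unordered pairs (i,j) with i<j and classify each by sign(x_j-x_i) * sign(y_j-y_i).
  (1,2):dx=+1,dy=+2->C; (1,3):dx=-5,dy=-7->C; (1,4):dx=-1,dy=-2->C; (1,5):dx=-2,dy=-5->C
  (1,6):dx=-6,dy=-9->C; (1,7):dx=-4,dy=-3->C; (1,8):dx=-9,dy=-11->C; (2,3):dx=-6,dy=-9->C
  (2,4):dx=-2,dy=-4->C; (2,5):dx=-3,dy=-7->C; (2,6):dx=-7,dy=-11->C; (2,7):dx=-5,dy=-5->C
  (2,8):dx=-10,dy=-13->C; (3,4):dx=+4,dy=+5->C; (3,5):dx=+3,dy=+2->C; (3,6):dx=-1,dy=-2->C
  (3,7):dx=+1,dy=+4->C; (3,8):dx=-4,dy=-4->C; (4,5):dx=-1,dy=-3->C; (4,6):dx=-5,dy=-7->C
  (4,7):dx=-3,dy=-1->C; (4,8):dx=-8,dy=-9->C; (5,6):dx=-4,dy=-4->C; (5,7):dx=-2,dy=+2->D
  (5,8):dx=-7,dy=-6->C; (6,7):dx=+2,dy=+6->C; (6,8):dx=-3,dy=-2->C; (7,8):dx=-5,dy=-8->C
Step 2: C = 27, D = 1, total pairs = 28.
Step 3: tau = (C - D)/(n(n-1)/2) = (27 - 1)/28 = 0.928571.
Step 4: Exact two-sided p-value (enumerate n! = 40320 permutations of y under H0): p = 0.000397.
Step 5: alpha = 0.05. reject H0.

tau_b = 0.9286 (C=27, D=1), p = 0.000397, reject H0.


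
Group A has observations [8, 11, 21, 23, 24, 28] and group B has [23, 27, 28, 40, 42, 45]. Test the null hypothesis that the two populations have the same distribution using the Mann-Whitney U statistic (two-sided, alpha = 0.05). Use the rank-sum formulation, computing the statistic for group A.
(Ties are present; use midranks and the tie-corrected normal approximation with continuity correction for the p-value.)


Step 1: Combine and sort all 12 observations; assign midranks.
sorted (value, group): (8,X), (11,X), (21,X), (23,X), (23,Y), (24,X), (27,Y), (28,X), (28,Y), (40,Y), (42,Y), (45,Y)
ranks: 8->1, 11->2, 21->3, 23->4.5, 23->4.5, 24->6, 27->7, 28->8.5, 28->8.5, 40->10, 42->11, 45->12
Step 2: Rank sum for X: R1 = 1 + 2 + 3 + 4.5 + 6 + 8.5 = 25.
Step 3: U_X = R1 - n1(n1+1)/2 = 25 - 6*7/2 = 25 - 21 = 4.
       U_Y = n1*n2 - U_X = 36 - 4 = 32.
Step 4: Ties are present, so use the tie-corrected normal approximation (with continuity correction) for the p-value.
Step 5: p-value = 0.030058; compare to alpha = 0.05. reject H0.

U_X = 4, p = 0.030058, reject H0 at alpha = 0.05.


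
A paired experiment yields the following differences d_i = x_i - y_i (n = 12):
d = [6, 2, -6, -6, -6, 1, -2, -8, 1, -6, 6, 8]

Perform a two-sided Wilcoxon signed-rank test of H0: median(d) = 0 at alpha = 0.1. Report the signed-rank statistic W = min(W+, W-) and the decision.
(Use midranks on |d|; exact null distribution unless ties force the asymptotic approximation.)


Step 1: Drop any zero differences (none here) and take |d_i|.
|d| = [6, 2, 6, 6, 6, 1, 2, 8, 1, 6, 6, 8]
Step 2: Midrank |d_i| (ties get averaged ranks).
ranks: |6|->7.5, |2|->3.5, |6|->7.5, |6|->7.5, |6|->7.5, |1|->1.5, |2|->3.5, |8|->11.5, |1|->1.5, |6|->7.5, |6|->7.5, |8|->11.5
Step 3: Attach original signs; sum ranks with positive sign and with negative sign.
W+ = 7.5 + 3.5 + 1.5 + 1.5 + 7.5 + 11.5 = 33
W- = 7.5 + 7.5 + 7.5 + 3.5 + 11.5 + 7.5 = 45
(Check: W+ + W- = 78 should equal n(n+1)/2 = 78.)
Step 4: Test statistic W = min(W+, W-) = 33.
Step 5: Ties in |d|, so use the tie-corrected normal approximation.
        E[W] = n(n+1)/4 = 12*13/4 = 39.
        Tie groups: |d|=1 (t=2), |d|=2 (t=2), |d|=6 (t=6), |d|=8 (t=2); sum(t^3 - t) = 228.
        Var[W] = n(n+1)(2n+1)/24 - sum(t^3-t)/48 = 3900/24 - 228/48 = 157.75.
        z = (W - E[W]) / sqrt(Var[W]) = (33 - 39) / 12.5599 = -0.4777.
        Two-sided p = 2*Phi(z) = 0.632855.
Step 6: alpha = 0.1. fail to reject H0.

W+ = 33, W- = 45, W = min = 33, p = 0.632855, fail to reject H0.


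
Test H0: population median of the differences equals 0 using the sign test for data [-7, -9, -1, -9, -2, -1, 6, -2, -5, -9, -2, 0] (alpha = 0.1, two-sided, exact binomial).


Step 1: Discard zero differences. Original n = 12; n_eff = number of nonzero differences = 11.
Nonzero differences (with sign): -7, -9, -1, -9, -2, -1, +6, -2, -5, -9, -2
Step 2: Count signs: positive = 1, negative = 10.
Step 3: Under H0: P(positive) = 0.5, so the number of positives S ~ Bin(11, 0.5).
Step 4: Two-sided exact p-value = sum of Bin(11,0.5) probabilities at or below the observed probability = 0.011719.
Step 5: alpha = 0.1. reject H0.

n_eff = 11, pos = 1, neg = 10, p = 0.011719, reject H0.


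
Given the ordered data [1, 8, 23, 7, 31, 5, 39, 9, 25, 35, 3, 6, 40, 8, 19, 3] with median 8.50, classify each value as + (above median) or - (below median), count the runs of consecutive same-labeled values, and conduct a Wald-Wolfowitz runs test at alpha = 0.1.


Step 1: Compute median = 8.50; label A = above, B = below.
Labels in order: BBABABAAAABBABAB  (n_A = 8, n_B = 8)
Step 2: Count runs R = 11.
Step 3: Under H0 (random ordering), E[R] = 2*n_A*n_B/(n_A+n_B) + 1 = 2*8*8/16 + 1 = 9.0000.
        Var[R] = 2*n_A*n_B*(2*n_A*n_B - n_A - n_B) / ((n_A+n_B)^2 * (n_A+n_B-1)) = 14336/3840 = 3.7333.
        SD[R] = 1.9322.
Step 4: Continuity-corrected z = (R - 0.5 - E[R]) / SD[R] = (11 - 0.5 - 9.0000) / 1.9322 = 0.7763.
Step 5: Two-sided p-value via normal approximation = 2*(1 - Phi(|z|)) = 0.437558.
Step 6: alpha = 0.1. fail to reject H0.

R = 11, z = 0.7763, p = 0.437558, fail to reject H0.


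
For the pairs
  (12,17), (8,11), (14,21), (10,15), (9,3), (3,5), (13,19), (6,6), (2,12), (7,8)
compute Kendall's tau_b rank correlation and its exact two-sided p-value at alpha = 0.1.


Step 1: Enumerate the 45 unordered pairs (i,j) with i<j and classify each by sign(x_j-x_i) * sign(y_j-y_i).
  (1,2):dx=-4,dy=-6->C; (1,3):dx=+2,dy=+4->C; (1,4):dx=-2,dy=-2->C; (1,5):dx=-3,dy=-14->C
  (1,6):dx=-9,dy=-12->C; (1,7):dx=+1,dy=+2->C; (1,8):dx=-6,dy=-11->C; (1,9):dx=-10,dy=-5->C
  (1,10):dx=-5,dy=-9->C; (2,3):dx=+6,dy=+10->C; (2,4):dx=+2,dy=+4->C; (2,5):dx=+1,dy=-8->D
  (2,6):dx=-5,dy=-6->C; (2,7):dx=+5,dy=+8->C; (2,8):dx=-2,dy=-5->C; (2,9):dx=-6,dy=+1->D
  (2,10):dx=-1,dy=-3->C; (3,4):dx=-4,dy=-6->C; (3,5):dx=-5,dy=-18->C; (3,6):dx=-11,dy=-16->C
  (3,7):dx=-1,dy=-2->C; (3,8):dx=-8,dy=-15->C; (3,9):dx=-12,dy=-9->C; (3,10):dx=-7,dy=-13->C
  (4,5):dx=-1,dy=-12->C; (4,6):dx=-7,dy=-10->C; (4,7):dx=+3,dy=+4->C; (4,8):dx=-4,dy=-9->C
  (4,9):dx=-8,dy=-3->C; (4,10):dx=-3,dy=-7->C; (5,6):dx=-6,dy=+2->D; (5,7):dx=+4,dy=+16->C
  (5,8):dx=-3,dy=+3->D; (5,9):dx=-7,dy=+9->D; (5,10):dx=-2,dy=+5->D; (6,7):dx=+10,dy=+14->C
  (6,8):dx=+3,dy=+1->C; (6,9):dx=-1,dy=+7->D; (6,10):dx=+4,dy=+3->C; (7,8):dx=-7,dy=-13->C
  (7,9):dx=-11,dy=-7->C; (7,10):dx=-6,dy=-11->C; (8,9):dx=-4,dy=+6->D; (8,10):dx=+1,dy=+2->C
  (9,10):dx=+5,dy=-4->D
Step 2: C = 36, D = 9, total pairs = 45.
Step 3: tau = (C - D)/(n(n-1)/2) = (36 - 9)/45 = 0.600000.
Step 4: Exact two-sided p-value (enumerate n! = 3628800 permutations of y under H0): p = 0.016666.
Step 5: alpha = 0.1. reject H0.

tau_b = 0.6000 (C=36, D=9), p = 0.016666, reject H0.


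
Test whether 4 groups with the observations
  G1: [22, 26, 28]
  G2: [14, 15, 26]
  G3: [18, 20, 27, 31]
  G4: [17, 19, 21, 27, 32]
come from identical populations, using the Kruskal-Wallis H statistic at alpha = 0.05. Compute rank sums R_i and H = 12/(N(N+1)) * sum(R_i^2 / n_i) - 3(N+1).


Step 1: Combine all N = 15 observations and assign midranks.
sorted (value, group, rank): (14,G2,1), (15,G2,2), (17,G4,3), (18,G3,4), (19,G4,5), (20,G3,6), (21,G4,7), (22,G1,8), (26,G1,9.5), (26,G2,9.5), (27,G3,11.5), (27,G4,11.5), (28,G1,13), (31,G3,14), (32,G4,15)
Step 2: Sum ranks within each group.
R_1 = 30.5 (n_1 = 3)
R_2 = 12.5 (n_2 = 3)
R_3 = 35.5 (n_3 = 4)
R_4 = 41.5 (n_4 = 5)
Step 3: H = 12/(N(N+1)) * sum(R_i^2/n_i) - 3(N+1)
     = 12/(15*16) * (30.5^2/3 + 12.5^2/3 + 35.5^2/4 + 41.5^2/5) - 3*16
     = 0.050000 * 1021.68 - 48
     = 3.083958.
Step 4: Ties present; correction factor C = 1 - 12/(15^3 - 15) = 0.996429. Corrected H = 3.083958 / 0.996429 = 3.095012.
Step 5: Under H0, H ~ chi^2(3); p-value = 0.377207.
Step 6: alpha = 0.05. fail to reject H0.

H = 3.0950, df = 3, p = 0.377207, fail to reject H0.


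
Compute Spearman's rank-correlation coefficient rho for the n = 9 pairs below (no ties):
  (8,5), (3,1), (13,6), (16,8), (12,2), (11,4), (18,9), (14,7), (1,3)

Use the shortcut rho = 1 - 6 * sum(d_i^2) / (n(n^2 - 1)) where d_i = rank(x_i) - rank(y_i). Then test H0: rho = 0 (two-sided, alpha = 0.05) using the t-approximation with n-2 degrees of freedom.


Step 1: Rank x and y separately (midranks; no ties here).
rank(x): 8->3, 3->2, 13->6, 16->8, 12->5, 11->4, 18->9, 14->7, 1->1
rank(y): 5->5, 1->1, 6->6, 8->8, 2->2, 4->4, 9->9, 7->7, 3->3
Step 2: d_i = R_x(i) - R_y(i); compute d_i^2.
  (3-5)^2=4, (2-1)^2=1, (6-6)^2=0, (8-8)^2=0, (5-2)^2=9, (4-4)^2=0, (9-9)^2=0, (7-7)^2=0, (1-3)^2=4
sum(d^2) = 18.
Step 3: rho = 1 - 6*18 / (9*(9^2 - 1)) = 1 - 108/720 = 0.850000.
Step 4: Under H0, t = rho * sqrt((n-2)/(1-rho^2)) = 4.2691 ~ t(7).
Step 5: Two-sided p-value from the t-distribution with 7 df = 0.003705.
Step 6: alpha = 0.05. reject H0.

rho = 0.8500, p = 0.003705, reject H0 at alpha = 0.05.


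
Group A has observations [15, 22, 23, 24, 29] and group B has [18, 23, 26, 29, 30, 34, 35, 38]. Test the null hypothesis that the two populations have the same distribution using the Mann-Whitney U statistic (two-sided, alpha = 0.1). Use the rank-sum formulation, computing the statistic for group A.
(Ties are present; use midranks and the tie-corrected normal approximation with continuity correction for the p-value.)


Step 1: Combine and sort all 13 observations; assign midranks.
sorted (value, group): (15,X), (18,Y), (22,X), (23,X), (23,Y), (24,X), (26,Y), (29,X), (29,Y), (30,Y), (34,Y), (35,Y), (38,Y)
ranks: 15->1, 18->2, 22->3, 23->4.5, 23->4.5, 24->6, 26->7, 29->8.5, 29->8.5, 30->10, 34->11, 35->12, 38->13
Step 2: Rank sum for X: R1 = 1 + 3 + 4.5 + 6 + 8.5 = 23.
Step 3: U_X = R1 - n1(n1+1)/2 = 23 - 5*6/2 = 23 - 15 = 8.
       U_Y = n1*n2 - U_X = 40 - 8 = 32.
Step 4: Ties are present, so use the tie-corrected normal approximation (with continuity correction) for the p-value.
Step 5: p-value = 0.091397; compare to alpha = 0.1. reject H0.

U_X = 8, p = 0.091397, reject H0 at alpha = 0.1.


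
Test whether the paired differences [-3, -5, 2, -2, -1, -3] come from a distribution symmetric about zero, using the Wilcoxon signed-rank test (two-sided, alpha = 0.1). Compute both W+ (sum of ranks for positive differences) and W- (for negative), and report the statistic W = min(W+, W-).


Step 1: Drop any zero differences (none here) and take |d_i|.
|d| = [3, 5, 2, 2, 1, 3]
Step 2: Midrank |d_i| (ties get averaged ranks).
ranks: |3|->4.5, |5|->6, |2|->2.5, |2|->2.5, |1|->1, |3|->4.5
Step 3: Attach original signs; sum ranks with positive sign and with negative sign.
W+ = 2.5 = 2.5
W- = 4.5 + 6 + 2.5 + 1 + 4.5 = 18.5
(Check: W+ + W- = 21 should equal n(n+1)/2 = 21.)
Step 4: Test statistic W = min(W+, W-) = 2.5.
Step 5: Ties in |d|, so use the tie-corrected normal approximation.
        E[W] = n(n+1)/4 = 6*7/4 = 10.5.
        Tie groups: |d|=2 (t=2), |d|=3 (t=2); sum(t^3 - t) = 12.
        Var[W] = n(n+1)(2n+1)/24 - sum(t^3-t)/48 = 546/24 - 12/48 = 22.5.
        z = (W - E[W]) / sqrt(Var[W]) = (2.5 - 10.5) / 4.7434 = -1.6865.
        Two-sided p = 2*Phi(z) = 0.091690.
Step 6: alpha = 0.1. reject H0.

W+ = 2.5, W- = 18.5, W = min = 2.5, p = 0.091690, reject H0.


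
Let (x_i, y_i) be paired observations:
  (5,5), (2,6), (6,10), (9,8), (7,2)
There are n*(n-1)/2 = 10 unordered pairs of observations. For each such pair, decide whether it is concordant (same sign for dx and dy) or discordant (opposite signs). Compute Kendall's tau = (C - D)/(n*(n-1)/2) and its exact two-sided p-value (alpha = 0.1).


Step 1: Enumerate the 10 unordered pairs (i,j) with i<j and classify each by sign(x_j-x_i) * sign(y_j-y_i).
  (1,2):dx=-3,dy=+1->D; (1,3):dx=+1,dy=+5->C; (1,4):dx=+4,dy=+3->C; (1,5):dx=+2,dy=-3->D
  (2,3):dx=+4,dy=+4->C; (2,4):dx=+7,dy=+2->C; (2,5):dx=+5,dy=-4->D; (3,4):dx=+3,dy=-2->D
  (3,5):dx=+1,dy=-8->D; (4,5):dx=-2,dy=-6->C
Step 2: C = 5, D = 5, total pairs = 10.
Step 3: tau = (C - D)/(n(n-1)/2) = (5 - 5)/10 = 0.000000.
Step 4: Exact two-sided p-value (enumerate n! = 120 permutations of y under H0): p = 1.000000.
Step 5: alpha = 0.1. fail to reject H0.

tau_b = 0.0000 (C=5, D=5), p = 1.000000, fail to reject H0.


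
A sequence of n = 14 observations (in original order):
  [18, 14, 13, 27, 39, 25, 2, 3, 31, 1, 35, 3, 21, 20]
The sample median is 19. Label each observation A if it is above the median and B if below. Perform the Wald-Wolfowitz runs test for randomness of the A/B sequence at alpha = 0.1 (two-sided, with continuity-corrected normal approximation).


Step 1: Compute median = 19; label A = above, B = below.
Labels in order: BBBAAABBABABAA  (n_A = 7, n_B = 7)
Step 2: Count runs R = 8.
Step 3: Under H0 (random ordering), E[R] = 2*n_A*n_B/(n_A+n_B) + 1 = 2*7*7/14 + 1 = 8.0000.
        Var[R] = 2*n_A*n_B*(2*n_A*n_B - n_A - n_B) / ((n_A+n_B)^2 * (n_A+n_B-1)) = 8232/2548 = 3.2308.
        SD[R] = 1.7974.
Step 4: R = E[R], so z = 0 with no continuity correction.
Step 5: Two-sided p-value via normal approximation = 2*(1 - Phi(|z|)) = 1.000000.
Step 6: alpha = 0.1. fail to reject H0.

R = 8, z = 0.0000, p = 1.000000, fail to reject H0.


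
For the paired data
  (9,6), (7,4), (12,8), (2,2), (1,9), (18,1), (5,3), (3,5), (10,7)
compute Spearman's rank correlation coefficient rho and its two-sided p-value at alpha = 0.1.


Step 1: Rank x and y separately (midranks; no ties here).
rank(x): 9->6, 7->5, 12->8, 2->2, 1->1, 18->9, 5->4, 3->3, 10->7
rank(y): 6->6, 4->4, 8->8, 2->2, 9->9, 1->1, 3->3, 5->5, 7->7
Step 2: d_i = R_x(i) - R_y(i); compute d_i^2.
  (6-6)^2=0, (5-4)^2=1, (8-8)^2=0, (2-2)^2=0, (1-9)^2=64, (9-1)^2=64, (4-3)^2=1, (3-5)^2=4, (7-7)^2=0
sum(d^2) = 134.
Step 3: rho = 1 - 6*134 / (9*(9^2 - 1)) = 1 - 804/720 = -0.116667.
Step 4: Under H0, t = rho * sqrt((n-2)/(1-rho^2)) = -0.3108 ~ t(7).
Step 5: Two-sided p-value from the t-distribution with 7 df = 0.765008.
Step 6: alpha = 0.1. fail to reject H0.

rho = -0.1167, p = 0.765008, fail to reject H0 at alpha = 0.1.


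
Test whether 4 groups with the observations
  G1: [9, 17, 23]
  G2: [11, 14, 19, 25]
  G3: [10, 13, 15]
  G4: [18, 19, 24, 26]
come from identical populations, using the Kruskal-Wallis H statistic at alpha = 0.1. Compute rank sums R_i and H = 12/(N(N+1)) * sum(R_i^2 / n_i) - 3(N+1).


Step 1: Combine all N = 14 observations and assign midranks.
sorted (value, group, rank): (9,G1,1), (10,G3,2), (11,G2,3), (13,G3,4), (14,G2,5), (15,G3,6), (17,G1,7), (18,G4,8), (19,G2,9.5), (19,G4,9.5), (23,G1,11), (24,G4,12), (25,G2,13), (26,G4,14)
Step 2: Sum ranks within each group.
R_1 = 19 (n_1 = 3)
R_2 = 30.5 (n_2 = 4)
R_3 = 12 (n_3 = 3)
R_4 = 43.5 (n_4 = 4)
Step 3: H = 12/(N(N+1)) * sum(R_i^2/n_i) - 3(N+1)
     = 12/(14*15) * (19^2/3 + 30.5^2/4 + 12^2/3 + 43.5^2/4) - 3*15
     = 0.057143 * 873.958 - 45
     = 4.940476.
Step 4: Ties present; correction factor C = 1 - 6/(14^3 - 14) = 0.997802. Corrected H = 4.940476 / 0.997802 = 4.951358.
Step 5: Under H0, H ~ chi^2(3); p-value = 0.175394.
Step 6: alpha = 0.1. fail to reject H0.

H = 4.9514, df = 3, p = 0.175394, fail to reject H0.


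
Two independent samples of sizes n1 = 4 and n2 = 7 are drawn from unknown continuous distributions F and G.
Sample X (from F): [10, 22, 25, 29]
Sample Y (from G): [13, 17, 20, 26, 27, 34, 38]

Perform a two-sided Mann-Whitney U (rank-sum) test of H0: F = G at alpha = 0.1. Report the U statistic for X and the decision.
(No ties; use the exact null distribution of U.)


Step 1: Combine and sort all 11 observations; assign midranks.
sorted (value, group): (10,X), (13,Y), (17,Y), (20,Y), (22,X), (25,X), (26,Y), (27,Y), (29,X), (34,Y), (38,Y)
ranks: 10->1, 13->2, 17->3, 20->4, 22->5, 25->6, 26->7, 27->8, 29->9, 34->10, 38->11
Step 2: Rank sum for X: R1 = 1 + 5 + 6 + 9 = 21.
Step 3: U_X = R1 - n1(n1+1)/2 = 21 - 4*5/2 = 21 - 10 = 11.
       U_Y = n1*n2 - U_X = 28 - 11 = 17.
Step 4: No ties, so the exact null distribution of U (based on enumerating the C(11,4) = 330 equally likely rank assignments) gives the two-sided p-value.
Step 5: p-value = 0.648485; compare to alpha = 0.1. fail to reject H0.

U_X = 11, p = 0.648485, fail to reject H0 at alpha = 0.1.


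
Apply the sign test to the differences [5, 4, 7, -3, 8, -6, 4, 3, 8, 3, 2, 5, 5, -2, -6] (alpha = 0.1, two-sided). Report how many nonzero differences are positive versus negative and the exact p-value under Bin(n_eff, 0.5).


Step 1: Discard zero differences. Original n = 15; n_eff = number of nonzero differences = 15.
Nonzero differences (with sign): +5, +4, +7, -3, +8, -6, +4, +3, +8, +3, +2, +5, +5, -2, -6
Step 2: Count signs: positive = 11, negative = 4.
Step 3: Under H0: P(positive) = 0.5, so the number of positives S ~ Bin(15, 0.5).
Step 4: Two-sided exact p-value = sum of Bin(15,0.5) probabilities at or below the observed probability = 0.118469.
Step 5: alpha = 0.1. fail to reject H0.

n_eff = 15, pos = 11, neg = 4, p = 0.118469, fail to reject H0.


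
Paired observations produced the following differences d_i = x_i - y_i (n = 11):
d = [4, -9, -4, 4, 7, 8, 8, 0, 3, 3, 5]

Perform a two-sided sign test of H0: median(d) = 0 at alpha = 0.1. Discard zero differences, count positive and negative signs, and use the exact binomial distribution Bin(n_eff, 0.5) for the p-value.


Step 1: Discard zero differences. Original n = 11; n_eff = number of nonzero differences = 10.
Nonzero differences (with sign): +4, -9, -4, +4, +7, +8, +8, +3, +3, +5
Step 2: Count signs: positive = 8, negative = 2.
Step 3: Under H0: P(positive) = 0.5, so the number of positives S ~ Bin(10, 0.5).
Step 4: Two-sided exact p-value = sum of Bin(10,0.5) probabilities at or below the observed probability = 0.109375.
Step 5: alpha = 0.1. fail to reject H0.

n_eff = 10, pos = 8, neg = 2, p = 0.109375, fail to reject H0.


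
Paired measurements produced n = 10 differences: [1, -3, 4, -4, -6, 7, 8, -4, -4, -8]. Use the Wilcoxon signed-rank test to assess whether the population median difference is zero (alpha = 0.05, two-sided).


Step 1: Drop any zero differences (none here) and take |d_i|.
|d| = [1, 3, 4, 4, 6, 7, 8, 4, 4, 8]
Step 2: Midrank |d_i| (ties get averaged ranks).
ranks: |1|->1, |3|->2, |4|->4.5, |4|->4.5, |6|->7, |7|->8, |8|->9.5, |4|->4.5, |4|->4.5, |8|->9.5
Step 3: Attach original signs; sum ranks with positive sign and with negative sign.
W+ = 1 + 4.5 + 8 + 9.5 = 23
W- = 2 + 4.5 + 7 + 4.5 + 4.5 + 9.5 = 32
(Check: W+ + W- = 55 should equal n(n+1)/2 = 55.)
Step 4: Test statistic W = min(W+, W-) = 23.
Step 5: Ties in |d|, so use the tie-corrected normal approximation.
        E[W] = n(n+1)/4 = 10*11/4 = 27.5.
        Tie groups: |d|=4 (t=4), |d|=8 (t=2); sum(t^3 - t) = 66.
        Var[W] = n(n+1)(2n+1)/24 - sum(t^3-t)/48 = 2310/24 - 66/48 = 94.875.
        z = (W - E[W]) / sqrt(Var[W]) = (23 - 27.5) / 9.7404 = -0.4620.
        Two-sided p = 2*Phi(z) = 0.644085.
Step 6: alpha = 0.05. fail to reject H0.

W+ = 23, W- = 32, W = min = 23, p = 0.644085, fail to reject H0.


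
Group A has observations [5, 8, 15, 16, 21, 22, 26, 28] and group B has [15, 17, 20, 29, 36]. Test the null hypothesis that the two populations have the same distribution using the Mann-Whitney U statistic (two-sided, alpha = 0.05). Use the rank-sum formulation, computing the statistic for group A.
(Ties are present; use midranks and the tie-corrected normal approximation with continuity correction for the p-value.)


Step 1: Combine and sort all 13 observations; assign midranks.
sorted (value, group): (5,X), (8,X), (15,X), (15,Y), (16,X), (17,Y), (20,Y), (21,X), (22,X), (26,X), (28,X), (29,Y), (36,Y)
ranks: 5->1, 8->2, 15->3.5, 15->3.5, 16->5, 17->6, 20->7, 21->8, 22->9, 26->10, 28->11, 29->12, 36->13
Step 2: Rank sum for X: R1 = 1 + 2 + 3.5 + 5 + 8 + 9 + 10 + 11 = 49.5.
Step 3: U_X = R1 - n1(n1+1)/2 = 49.5 - 8*9/2 = 49.5 - 36 = 13.5.
       U_Y = n1*n2 - U_X = 40 - 13.5 = 26.5.
Step 4: Ties are present, so use the tie-corrected normal approximation (with continuity correction) for the p-value.
Step 5: p-value = 0.379120; compare to alpha = 0.05. fail to reject H0.

U_X = 13.5, p = 0.379120, fail to reject H0 at alpha = 0.05.


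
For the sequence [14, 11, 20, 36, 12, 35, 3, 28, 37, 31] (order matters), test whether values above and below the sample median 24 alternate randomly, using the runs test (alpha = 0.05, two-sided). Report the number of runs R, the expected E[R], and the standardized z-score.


Step 1: Compute median = 24; label A = above, B = below.
Labels in order: BBBABABAAA  (n_A = 5, n_B = 5)
Step 2: Count runs R = 6.
Step 3: Under H0 (random ordering), E[R] = 2*n_A*n_B/(n_A+n_B) + 1 = 2*5*5/10 + 1 = 6.0000.
        Var[R] = 2*n_A*n_B*(2*n_A*n_B - n_A - n_B) / ((n_A+n_B)^2 * (n_A+n_B-1)) = 2000/900 = 2.2222.
        SD[R] = 1.4907.
Step 4: R = E[R], so z = 0 with no continuity correction.
Step 5: Two-sided p-value via normal approximation = 2*(1 - Phi(|z|)) = 1.000000.
Step 6: alpha = 0.05. fail to reject H0.

R = 6, z = 0.0000, p = 1.000000, fail to reject H0.


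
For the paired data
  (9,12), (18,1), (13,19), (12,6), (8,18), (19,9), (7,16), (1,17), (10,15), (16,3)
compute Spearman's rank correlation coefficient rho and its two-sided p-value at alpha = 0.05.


Step 1: Rank x and y separately (midranks; no ties here).
rank(x): 9->4, 18->9, 13->7, 12->6, 8->3, 19->10, 7->2, 1->1, 10->5, 16->8
rank(y): 12->5, 1->1, 19->10, 6->3, 18->9, 9->4, 16->7, 17->8, 15->6, 3->2
Step 2: d_i = R_x(i) - R_y(i); compute d_i^2.
  (4-5)^2=1, (9-1)^2=64, (7-10)^2=9, (6-3)^2=9, (3-9)^2=36, (10-4)^2=36, (2-7)^2=25, (1-8)^2=49, (5-6)^2=1, (8-2)^2=36
sum(d^2) = 266.
Step 3: rho = 1 - 6*266 / (10*(10^2 - 1)) = 1 - 1596/990 = -0.612121.
Step 4: Under H0, t = rho * sqrt((n-2)/(1-rho^2)) = -2.1895 ~ t(8).
Step 5: Two-sided p-value from the t-distribution with 8 df = 0.059972.
Step 6: alpha = 0.05. fail to reject H0.

rho = -0.6121, p = 0.059972, fail to reject H0 at alpha = 0.05.
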